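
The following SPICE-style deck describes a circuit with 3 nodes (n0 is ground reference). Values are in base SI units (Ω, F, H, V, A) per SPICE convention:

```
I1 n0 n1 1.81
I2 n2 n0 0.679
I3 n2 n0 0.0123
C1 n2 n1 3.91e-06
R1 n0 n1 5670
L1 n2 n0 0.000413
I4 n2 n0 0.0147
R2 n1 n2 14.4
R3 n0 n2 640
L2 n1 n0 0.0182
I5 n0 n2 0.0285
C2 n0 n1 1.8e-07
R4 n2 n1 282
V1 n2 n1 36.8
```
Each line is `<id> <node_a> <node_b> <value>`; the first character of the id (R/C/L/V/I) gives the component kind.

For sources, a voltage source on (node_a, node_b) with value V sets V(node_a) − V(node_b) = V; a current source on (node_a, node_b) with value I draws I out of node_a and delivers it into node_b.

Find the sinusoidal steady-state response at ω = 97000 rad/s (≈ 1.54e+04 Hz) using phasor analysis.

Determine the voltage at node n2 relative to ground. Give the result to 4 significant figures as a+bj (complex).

-44.56+150.8j V

Apply KCL at each of the 2 non-ground nodes and solve the resulting linear system.
Node n1: branches {I1, C1, R1, R2, L2, C2, R4, V1} → V_1 = -81.36+150.8j
Node n2: branches {I2, I3, C1, L1, I4, R2, R3, I5, R4, V1} → V_2 = -44.56+150.8j
Source currents: i(V1)=-7.057-15.30j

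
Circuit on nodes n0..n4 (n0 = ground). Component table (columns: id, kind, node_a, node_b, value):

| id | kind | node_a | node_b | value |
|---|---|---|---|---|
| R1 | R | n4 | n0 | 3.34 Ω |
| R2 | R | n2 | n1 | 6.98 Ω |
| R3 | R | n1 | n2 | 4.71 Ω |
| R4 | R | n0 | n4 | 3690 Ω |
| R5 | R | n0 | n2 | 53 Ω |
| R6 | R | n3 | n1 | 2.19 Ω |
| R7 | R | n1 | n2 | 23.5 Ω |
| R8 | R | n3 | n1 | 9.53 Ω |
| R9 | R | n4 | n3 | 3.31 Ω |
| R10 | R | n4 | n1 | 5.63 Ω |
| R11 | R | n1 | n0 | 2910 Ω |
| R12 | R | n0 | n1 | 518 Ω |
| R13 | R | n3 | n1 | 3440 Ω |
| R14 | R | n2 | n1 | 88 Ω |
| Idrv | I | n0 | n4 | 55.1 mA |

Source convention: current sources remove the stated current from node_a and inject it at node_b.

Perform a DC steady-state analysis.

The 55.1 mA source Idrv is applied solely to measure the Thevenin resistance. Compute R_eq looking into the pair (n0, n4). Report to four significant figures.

R_eq = 3.135 Ω

Apply KCL at each of the 4 non-ground nodes and solve the resulting linear system.
Node n1: branches {R2, R3, R6, R7, R8, R10, R11, R12, R13, R14} → V_1 = 0.1639
Node n2: branches {R2, R3, R5, R7, R14} → V_2 = 0.1566
Node n3: branches {R6, R8, R9, R13} → V_3 = 0.1670
Node n4: branches {R1, R4, R9, R10, Idrv} → V_4 = 0.1728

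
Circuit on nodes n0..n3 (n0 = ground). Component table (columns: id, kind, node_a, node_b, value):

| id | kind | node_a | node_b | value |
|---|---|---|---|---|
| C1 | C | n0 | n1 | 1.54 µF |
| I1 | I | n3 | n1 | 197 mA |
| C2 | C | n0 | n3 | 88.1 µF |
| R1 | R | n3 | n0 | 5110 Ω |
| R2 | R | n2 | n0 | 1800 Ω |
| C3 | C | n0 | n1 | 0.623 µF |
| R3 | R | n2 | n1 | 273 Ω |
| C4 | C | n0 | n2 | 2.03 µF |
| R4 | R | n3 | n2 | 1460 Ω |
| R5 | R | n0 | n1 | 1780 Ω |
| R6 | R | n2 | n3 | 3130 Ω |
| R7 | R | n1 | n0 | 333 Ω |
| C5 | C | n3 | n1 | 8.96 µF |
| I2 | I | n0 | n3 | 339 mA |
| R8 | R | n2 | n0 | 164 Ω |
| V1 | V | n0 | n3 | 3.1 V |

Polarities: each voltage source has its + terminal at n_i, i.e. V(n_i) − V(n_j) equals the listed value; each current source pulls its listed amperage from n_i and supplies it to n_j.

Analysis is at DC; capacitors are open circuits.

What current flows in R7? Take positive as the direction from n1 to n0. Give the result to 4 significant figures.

Element admittances at DC:
  Y(C1) = 0.000 S between n0,n1
  I1: injects 0.197 A into n1 (from n3)
  Y(C2) = 0.000 S between n0,n3
  Y(R1) = 0.0001957 S between n3,n0
  Y(R2) = 0.0005556 S between n2,n0
  Y(C3) = 0.000 S between n0,n1
  Y(R3) = 0.003663 S between n2,n1
  Y(C4) = 0.000 S between n0,n2
  Y(R4) = 0.0006849 S between n3,n2
  Y(R5) = 0.0005618 S between n0,n1
  Y(R6) = 0.0003195 S between n2,n3
  Y(R7) = 0.003003 S between n1,n0
  Y(C5) = 0.000 S between n3,n1
  I2: injects 0.339 A into n3 (from n0)
  Y(R8) = 0.006098 S between n2,n0
  V1: constraint V(n0)−V(n3) = 3.1
Assemble and solve the 4×4 MNA system:
  V(n1)=32.44  V(n2)=10.22  V(n3)=-3.100
  i(V1)=-0.1560

0.09740 A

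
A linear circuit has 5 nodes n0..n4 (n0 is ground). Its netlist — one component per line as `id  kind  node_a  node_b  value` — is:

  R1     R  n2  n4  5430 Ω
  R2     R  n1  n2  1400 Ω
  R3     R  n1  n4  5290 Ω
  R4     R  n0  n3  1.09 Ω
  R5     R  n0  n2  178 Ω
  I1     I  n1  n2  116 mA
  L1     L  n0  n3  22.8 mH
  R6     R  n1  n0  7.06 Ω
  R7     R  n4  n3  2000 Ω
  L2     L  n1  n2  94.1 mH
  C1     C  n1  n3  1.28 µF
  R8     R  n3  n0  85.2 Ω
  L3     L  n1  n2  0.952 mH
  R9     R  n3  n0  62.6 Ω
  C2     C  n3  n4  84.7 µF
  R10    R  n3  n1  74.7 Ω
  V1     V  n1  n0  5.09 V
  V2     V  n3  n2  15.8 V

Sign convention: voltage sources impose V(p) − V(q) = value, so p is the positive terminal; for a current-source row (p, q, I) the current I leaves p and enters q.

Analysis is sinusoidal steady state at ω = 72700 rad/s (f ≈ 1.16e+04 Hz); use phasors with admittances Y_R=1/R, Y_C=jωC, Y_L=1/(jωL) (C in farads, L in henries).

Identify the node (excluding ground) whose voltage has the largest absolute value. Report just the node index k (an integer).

2

MNA unknowns: 4 node voltages V₁..V_4 plus 2 source currents (V1, V2)
R1: Y=0.0001842+0.000j on G[2,4]
R2: Y=0.0007143+0.000j on G[1,2]
R3: Y=0.0001890+0.000j on G[1,4]
R4: Y=0.9174+0.000j on G[0,3]
R5: Y=0.005618+0.000j on G[0,2]
I1: z[1]−=0.116, z[2]+=0.116
L1: Y=0.000-0.0006033j on G[0,3]
R6: Y=0.1416+0.000j on G[1,0]
R7: Y=0.0005000+0.000j on G[4,3]
L2: Y=0.000-0.0001462j on G[1,2]
C1: Y=0.000+0.09306j on G[1,3]
R8: Y=0.01174+0.000j on G[3,0]
L3: Y=0.000-0.01445j on G[1,2]
R9: Y=0.01597+0.000j on G[3,0]
C2: Y=0.000+6.158j on G[3,4]
R10: Y=0.01339+0.000j on G[3,1]
V1: row V1−V0=5.09, i_V1 at 1,0
V2: row V3−V2=15.8, i_V2 at 3,2
solve → V1=5.090+0.000j, V2=-15.49+0.1498j, V3=0.3113+0.1498j, V4=0.3113+0.1501j
aux → i_V1=-0.9283-0.1422j, i_V2=-0.2184+0.3013j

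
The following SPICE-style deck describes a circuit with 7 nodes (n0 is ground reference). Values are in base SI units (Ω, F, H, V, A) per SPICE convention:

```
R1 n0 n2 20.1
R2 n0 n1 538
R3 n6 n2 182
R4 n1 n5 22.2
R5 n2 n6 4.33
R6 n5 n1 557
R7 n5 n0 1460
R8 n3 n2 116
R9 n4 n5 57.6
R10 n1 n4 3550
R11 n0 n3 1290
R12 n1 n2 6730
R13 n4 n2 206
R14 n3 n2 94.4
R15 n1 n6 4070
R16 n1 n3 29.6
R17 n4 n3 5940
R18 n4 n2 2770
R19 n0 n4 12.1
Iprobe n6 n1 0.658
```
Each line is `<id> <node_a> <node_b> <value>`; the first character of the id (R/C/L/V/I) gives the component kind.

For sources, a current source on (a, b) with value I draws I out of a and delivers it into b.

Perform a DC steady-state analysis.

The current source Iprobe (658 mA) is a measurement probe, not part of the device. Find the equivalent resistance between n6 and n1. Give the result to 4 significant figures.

R_eq = 46.03 Ω

Element admittances at DC:
  Y(R1) = 0.04975 S between n0,n2
  Y(R2) = 0.001859 S between n0,n1
  Y(R3) = 0.005495 S between n6,n2
  Y(R4) = 0.04505 S between n1,n5
  Y(R5) = 0.2309 S between n2,n6
  Y(R6) = 0.001795 S between n5,n1
  Y(R7) = 0.0006849 S between n5,n0
  Y(R8) = 0.008621 S between n3,n2
  Y(R9) = 0.01736 S between n4,n5
  Y(R10) = 0.0002817 S between n1,n4
  Y(R11) = 0.0007752 S between n0,n3
  Y(R12) = 0.0001486 S between n1,n2
  Y(R13) = 0.004854 S between n4,n2
  Y(R14) = 0.01059 S between n3,n2
  Y(R15) = 0.0002457 S between n1,n6
  Y(R16) = 0.03378 S between n1,n3
  Y(R17) = 0.0001684 S between n4,n3
  Y(R18) = 0.0003610 S between n4,n2
  Y(R19) = 0.08264 S between n0,n4
  Iprobe: injects 0.658 A into n1 (from n6)
Assemble and solve the 6×6 MNA system:
  V(n1)=22.08  V(n2)=-5.456  V(n3)=11.89  V(n4)=2.539  V(n5)=16.62  V(n6)=-8.207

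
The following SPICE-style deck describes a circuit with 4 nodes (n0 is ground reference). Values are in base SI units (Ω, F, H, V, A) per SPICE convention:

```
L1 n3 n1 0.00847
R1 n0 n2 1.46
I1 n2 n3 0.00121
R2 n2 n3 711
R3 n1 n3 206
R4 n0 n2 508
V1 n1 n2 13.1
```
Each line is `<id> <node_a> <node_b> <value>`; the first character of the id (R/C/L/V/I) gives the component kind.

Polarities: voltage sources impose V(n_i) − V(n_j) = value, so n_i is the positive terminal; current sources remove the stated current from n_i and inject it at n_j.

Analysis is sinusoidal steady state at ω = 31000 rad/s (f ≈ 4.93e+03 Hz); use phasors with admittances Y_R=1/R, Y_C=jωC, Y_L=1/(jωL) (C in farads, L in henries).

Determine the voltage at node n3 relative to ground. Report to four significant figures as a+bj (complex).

Element admittances at ω=31000 rad/s:
  Y(L1) = 0.000-0.003809j S between n3,n1
  Y(R1) = 0.6849+0.000j S between n0,n2
  I1: injects 0.00121 A into n3 (from n2)
  Y(R2) = 0.001406+0.000j S between n2,n3
  Y(R3) = 0.004854+0.000j S between n1,n3
  Y(R4) = 0.001969+0.000j S between n0,n2
  V1: constraint V(n1)−V(n2) = 13.1
Assemble and solve the 4×4 MNA system:
  V(n1)=13.10+0.000j  V(n2)=0.000+0.000j  V(n3)=11.09-1.221j
  i(V1)=-0.01439+0.001717j

11.09-1.221j V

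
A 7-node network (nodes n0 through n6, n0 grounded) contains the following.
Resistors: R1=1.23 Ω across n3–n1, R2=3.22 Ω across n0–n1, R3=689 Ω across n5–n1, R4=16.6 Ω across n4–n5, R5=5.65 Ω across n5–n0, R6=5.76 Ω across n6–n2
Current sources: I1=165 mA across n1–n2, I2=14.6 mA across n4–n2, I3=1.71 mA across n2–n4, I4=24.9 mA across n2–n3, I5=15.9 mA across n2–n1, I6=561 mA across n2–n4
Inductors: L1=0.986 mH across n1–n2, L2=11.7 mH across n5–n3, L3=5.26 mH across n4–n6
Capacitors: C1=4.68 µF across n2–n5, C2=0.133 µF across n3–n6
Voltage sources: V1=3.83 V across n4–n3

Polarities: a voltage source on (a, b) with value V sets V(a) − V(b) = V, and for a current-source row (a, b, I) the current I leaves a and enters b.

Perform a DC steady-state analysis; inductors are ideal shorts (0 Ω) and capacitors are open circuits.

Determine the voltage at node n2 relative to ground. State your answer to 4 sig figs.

Element admittances at DC:
  Y(R1) = 0.8130 S between n3,n1
  I1: injects 0.165 A into n2 (from n1)
  Y(R2) = 0.3106 S between n0,n1
  Y(R3) = 0.001451 S between n5,n1
  L1: short n1↔n2 (DC inductor)
  I2: injects 0.0146 A into n2 (from n4)
  Y(C1) = 0.000 S between n2,n5
  Y(C2) = 0.000 S between n3,n6
  Y(R4) = 0.06024 S between n4,n5
  L2: short n5↔n3 (DC inductor)
  Y(R5) = 0.1770 S between n5,n0
  I3: injects 0.00171 A into n4 (from n2)
  I4: injects 0.0249 A into n3 (from n2)
  I5: injects 0.0159 A into n1 (from n2)
  L3: short n4↔n6 (DC inductor)
  I6: injects 0.561 A into n4 (from n2)
  Y(R6) = 0.1736 S between n6,n2
  V1: constraint V(n4)−V(n3) = 3.83
Assemble and solve the 10×10 MNA system:
  V(n1)=0.03031  V(n2)=0.03031  V(n3)=-0.05319  V(n4)=3.777  V(n5)=-0.05319  V(n6)=3.777
  i(L1)=-0.2265  i(L2)=0.2403  i(L3)=0.6504  i(V1)=-0.3330

0.03031 V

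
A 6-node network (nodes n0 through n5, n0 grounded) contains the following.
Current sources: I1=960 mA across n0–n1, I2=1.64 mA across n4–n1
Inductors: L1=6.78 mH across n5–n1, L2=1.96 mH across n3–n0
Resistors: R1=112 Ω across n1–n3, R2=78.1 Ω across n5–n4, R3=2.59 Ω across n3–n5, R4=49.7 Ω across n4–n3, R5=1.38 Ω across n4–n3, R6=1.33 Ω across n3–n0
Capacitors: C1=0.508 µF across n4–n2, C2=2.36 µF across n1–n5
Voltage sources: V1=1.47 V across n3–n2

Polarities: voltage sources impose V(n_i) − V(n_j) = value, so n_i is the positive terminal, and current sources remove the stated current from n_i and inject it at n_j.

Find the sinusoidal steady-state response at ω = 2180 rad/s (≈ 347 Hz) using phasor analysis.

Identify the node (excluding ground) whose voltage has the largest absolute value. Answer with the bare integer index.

Element admittances at ω=2180 rad/s:
  I1: injects 0.96 A into n1 (from n0)
  Y(L1) = 0.000-0.06766j S between n5,n1
  Y(R1) = 0.008929+0.000j S between n1,n3
  Y(R2) = 0.01280+0.000j S between n5,n4
  Y(C1) = 0.000+0.001107j S between n4,n2
  I2: injects 0.00164 A into n1 (from n4)
  Y(C2) = 0.000+0.005145j S between n1,n5
  Y(R3) = 0.3861+0.000j S between n3,n5
  Y(R4) = 0.02012+0.000j S between n4,n3
  Y(R5) = 0.7246+0.000j S between n4,n3
  Y(L2) = 0.000-0.2340j S between n3,n0
  Y(R6) = 0.7519+0.000j S between n3,n0
  V1: constraint V(n3)−V(n2) = 1.47
Assemble and solve the 6×6 MNA system:
  V(n1)=5.540+14.80j  V(n2)=-0.3060+0.3623j  V(n3)=1.164+0.3623j  V(n4)=1.201+0.3547j  V(n5)=3.478+0.03899j
  i(V1)=-8.492e-06-0.001669j

1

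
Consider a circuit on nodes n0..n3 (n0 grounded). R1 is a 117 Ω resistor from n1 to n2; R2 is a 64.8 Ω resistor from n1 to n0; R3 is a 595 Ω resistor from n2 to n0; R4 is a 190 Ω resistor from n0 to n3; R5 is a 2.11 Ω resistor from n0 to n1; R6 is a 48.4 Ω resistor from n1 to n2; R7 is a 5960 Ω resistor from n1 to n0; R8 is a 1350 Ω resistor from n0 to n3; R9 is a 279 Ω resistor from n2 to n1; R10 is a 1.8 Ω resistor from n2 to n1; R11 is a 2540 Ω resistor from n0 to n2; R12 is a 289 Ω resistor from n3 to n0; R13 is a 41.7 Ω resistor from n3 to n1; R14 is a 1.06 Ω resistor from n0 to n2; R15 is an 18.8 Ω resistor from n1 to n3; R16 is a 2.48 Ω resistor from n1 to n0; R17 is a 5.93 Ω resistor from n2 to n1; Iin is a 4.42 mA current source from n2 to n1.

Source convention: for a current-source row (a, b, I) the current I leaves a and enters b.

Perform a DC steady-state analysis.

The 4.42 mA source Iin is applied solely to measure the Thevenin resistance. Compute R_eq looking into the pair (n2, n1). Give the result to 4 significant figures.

R_eq = 0.8208 Ω

MNA unknowns: 3 node voltages V₁..V_3
R1: Y=0.008547 on G[1,2]
R2: Y=0.01543 on G[1,0]
R3: Y=0.001681 on G[2,0]
R4: Y=0.005263 on G[0,3]
R5: Y=0.4739 on G[0,1]
R6: Y=0.02066 on G[1,2]
R7: Y=0.0001678 on G[1,0]
R8: Y=0.0007407 on G[0,3]
R9: Y=0.003584 on G[2,1]
R10: Y=0.5556 on G[2,1]
R11: Y=0.0003937 on G[0,2]
R12: Y=0.003460 on G[3,0]
R13: Y=0.02398 on G[3,1]
R14: Y=0.9434 on G[0,2]
R15: Y=0.05319 on G[1,3]
R16: Y=0.4032 on G[1,0]
R17: Y=0.1686 on G[2,1]
Iin: z[2]−=0.00442, z[1]+=0.00442
solve → V1=0.001857, V2=-0.001770, V3=0.001654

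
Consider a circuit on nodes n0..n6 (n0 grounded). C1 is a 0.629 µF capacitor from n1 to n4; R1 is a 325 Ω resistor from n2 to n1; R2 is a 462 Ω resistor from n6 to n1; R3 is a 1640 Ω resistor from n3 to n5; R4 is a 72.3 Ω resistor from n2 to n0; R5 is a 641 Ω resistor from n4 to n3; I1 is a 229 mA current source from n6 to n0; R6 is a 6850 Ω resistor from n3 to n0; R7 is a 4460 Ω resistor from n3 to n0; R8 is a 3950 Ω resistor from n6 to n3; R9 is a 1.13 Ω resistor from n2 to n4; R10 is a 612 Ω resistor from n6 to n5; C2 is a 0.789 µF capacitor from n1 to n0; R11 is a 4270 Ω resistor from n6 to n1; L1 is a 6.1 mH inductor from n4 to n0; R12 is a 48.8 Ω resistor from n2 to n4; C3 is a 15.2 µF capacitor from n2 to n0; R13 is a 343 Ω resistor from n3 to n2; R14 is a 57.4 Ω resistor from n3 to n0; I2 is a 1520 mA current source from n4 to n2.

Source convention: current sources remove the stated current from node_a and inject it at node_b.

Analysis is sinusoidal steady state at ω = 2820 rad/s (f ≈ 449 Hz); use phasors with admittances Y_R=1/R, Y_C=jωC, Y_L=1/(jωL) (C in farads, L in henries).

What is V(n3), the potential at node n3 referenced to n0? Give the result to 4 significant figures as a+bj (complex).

-3.454-0.3509j V

Apply KCL at each of the 6 non-ground nodes and solve the resulting linear system.
Node n1: branches {C1, R1, R2, C2, R11} → V_1 = -25.10+22.04j
Node n2: branches {R1, R4, R9, R12, C3, R13, I2} → V_2 = -2.551-4.347j
Node n3: branches {R3, R5, R6, R7, R8, R13, R14} → V_3 = -3.454-0.3509j
Node n4: branches {C1, R5, R9, L1, R12, I2} → V_4 = -3.983-4.637j
Node n5: branches {R3, R10} → V_5 = -69.53+12.28j
Node n6: branches {R2, I1, R8, R10, R11} → V_6 = -94.19+17.00j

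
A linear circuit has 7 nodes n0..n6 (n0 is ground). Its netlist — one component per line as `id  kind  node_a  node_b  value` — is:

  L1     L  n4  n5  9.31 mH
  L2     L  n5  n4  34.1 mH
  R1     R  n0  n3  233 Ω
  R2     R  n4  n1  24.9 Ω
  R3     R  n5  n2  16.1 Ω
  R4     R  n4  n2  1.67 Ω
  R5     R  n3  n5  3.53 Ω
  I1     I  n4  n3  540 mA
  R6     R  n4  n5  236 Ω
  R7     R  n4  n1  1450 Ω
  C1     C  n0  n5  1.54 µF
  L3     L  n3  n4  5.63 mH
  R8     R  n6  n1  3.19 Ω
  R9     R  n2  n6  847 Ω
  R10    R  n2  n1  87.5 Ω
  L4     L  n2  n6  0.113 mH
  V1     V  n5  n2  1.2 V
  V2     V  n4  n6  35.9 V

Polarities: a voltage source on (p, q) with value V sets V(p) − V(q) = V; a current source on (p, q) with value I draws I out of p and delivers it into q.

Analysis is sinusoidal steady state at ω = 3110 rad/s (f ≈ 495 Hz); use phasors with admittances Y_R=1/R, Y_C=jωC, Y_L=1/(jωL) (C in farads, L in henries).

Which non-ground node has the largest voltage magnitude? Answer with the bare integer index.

Apply KCL at each of the 6 non-ground nodes and solve the resulting linear system.
Node n1: branches {R2, R7, R8, R10} → V_1 = 2.546-3.359j
Node n2: branches {R3, R4, R9, R10, L4, V1} → V_2 = 1.097+3.530j
Node n3: branches {R1, R5, I1, L3} → V_3 = 3.939-2.564j
Node n4: branches {L1, L2, R2, R4, I1, R6, R7, L3, V2} → V_4 = 34.35-3.581j
Node n5: branches {L1, L2, R3, R5, R6, C1, V1} → V_5 = 2.297+3.530j
Node n6: branches {R8, R9, L4, V2} → V_6 = -1.546-3.581j
Source currents: i(V1)=0.2306-3.177j, i(V2)=-21.52+7.443j

4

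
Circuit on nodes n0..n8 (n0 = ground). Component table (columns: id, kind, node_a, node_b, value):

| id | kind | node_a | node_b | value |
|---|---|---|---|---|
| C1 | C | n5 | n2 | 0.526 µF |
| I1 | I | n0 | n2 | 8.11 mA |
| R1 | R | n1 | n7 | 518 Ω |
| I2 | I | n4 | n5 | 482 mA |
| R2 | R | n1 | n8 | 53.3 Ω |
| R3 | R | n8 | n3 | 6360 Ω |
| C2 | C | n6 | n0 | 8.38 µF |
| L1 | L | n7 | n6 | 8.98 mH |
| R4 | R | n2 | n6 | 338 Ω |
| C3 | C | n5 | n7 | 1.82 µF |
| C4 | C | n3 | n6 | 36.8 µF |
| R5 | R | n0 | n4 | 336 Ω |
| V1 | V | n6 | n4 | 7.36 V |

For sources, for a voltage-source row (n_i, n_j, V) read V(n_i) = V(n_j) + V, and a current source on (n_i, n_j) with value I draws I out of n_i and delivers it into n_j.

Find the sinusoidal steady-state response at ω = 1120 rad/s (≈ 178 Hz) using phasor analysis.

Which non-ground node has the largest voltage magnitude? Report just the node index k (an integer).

5

MNA unknowns: 8 node voltages V₁..V_8 plus 1 source current (V1)
C1: Y=0.000+0.0005891j on G[5,2]
I1: z[0]−=0.00811, z[2]+=0.00811
R1: Y=0.001931+0.000j on G[1,7]
I2: z[4]−=0.482, z[5]+=0.482
R2: Y=0.01876+0.000j on G[1,8]
R3: Y=0.0001572+0.000j on G[8,3]
C2: Y=0.000+0.009386j on G[6,0]
L1: Y=0.000-0.09943j on G[7,6]
R4: Y=0.002959+0.000j on G[2,6]
C3: Y=0.000+0.002038j on G[5,7]
C4: Y=0.000+0.04122j on G[3,6]
R5: Y=0.002976+0.000j on G[0,4]
V1: row V6−V4=7.36, i_V1 at 6,4
solve → V1=0.7661+0.6154j, V2=38.70-8.767j, V3=0.9347-2.905j, V4=-6.439-2.906j, V5=9.260-184.7j, V6=0.9214-2.906j, V7=0.7525+0.8998j, V8=0.7675+0.5862j
aux → i_V1=0.4628-0.008648j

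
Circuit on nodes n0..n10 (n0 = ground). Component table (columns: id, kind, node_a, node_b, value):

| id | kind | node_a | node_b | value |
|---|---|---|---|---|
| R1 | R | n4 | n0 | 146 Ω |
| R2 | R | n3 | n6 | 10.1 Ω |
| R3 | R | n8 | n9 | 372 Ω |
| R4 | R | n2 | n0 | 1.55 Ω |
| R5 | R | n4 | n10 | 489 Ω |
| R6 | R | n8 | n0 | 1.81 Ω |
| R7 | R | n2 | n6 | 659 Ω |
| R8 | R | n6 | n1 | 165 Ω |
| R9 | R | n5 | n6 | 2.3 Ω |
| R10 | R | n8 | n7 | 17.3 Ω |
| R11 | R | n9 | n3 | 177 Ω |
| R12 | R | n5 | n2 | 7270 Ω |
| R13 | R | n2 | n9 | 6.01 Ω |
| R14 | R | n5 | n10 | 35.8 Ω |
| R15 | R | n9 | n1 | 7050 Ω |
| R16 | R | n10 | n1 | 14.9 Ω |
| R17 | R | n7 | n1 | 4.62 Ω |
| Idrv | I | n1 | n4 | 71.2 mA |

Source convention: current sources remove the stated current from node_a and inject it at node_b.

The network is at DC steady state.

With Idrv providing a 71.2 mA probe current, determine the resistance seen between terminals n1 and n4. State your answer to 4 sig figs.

R_eq = 125.8 Ω

Apply KCL at each of the 10 non-ground nodes and solve the resulting linear system.
Node n1: branches {R8, R15, R16, R17, Idrv} → V_1 = -1.146
Node n2: branches {R4, R7, R12, R13} → V_2 = -0.008263
Node n3: branches {R2, R11} → V_3 = -0.7067
Node n4: branches {R1, R5, Idrv} → V_4 = 7.811
Node n5: branches {R9, R12, R14} → V_5 = -0.7509
Node n6: branches {R2, R7, R8, R9} → V_6 = -0.7452
Node n7: branches {R10, R17} → V_7 = -0.9231
Node n8: branches {R3, R6, R10} → V_8 = -0.08719
Node n9: branches {R3, R11, R13, R15} → V_9 = -0.03297
Node n10: branches {R5, R14, R16} → V_10 = -0.8439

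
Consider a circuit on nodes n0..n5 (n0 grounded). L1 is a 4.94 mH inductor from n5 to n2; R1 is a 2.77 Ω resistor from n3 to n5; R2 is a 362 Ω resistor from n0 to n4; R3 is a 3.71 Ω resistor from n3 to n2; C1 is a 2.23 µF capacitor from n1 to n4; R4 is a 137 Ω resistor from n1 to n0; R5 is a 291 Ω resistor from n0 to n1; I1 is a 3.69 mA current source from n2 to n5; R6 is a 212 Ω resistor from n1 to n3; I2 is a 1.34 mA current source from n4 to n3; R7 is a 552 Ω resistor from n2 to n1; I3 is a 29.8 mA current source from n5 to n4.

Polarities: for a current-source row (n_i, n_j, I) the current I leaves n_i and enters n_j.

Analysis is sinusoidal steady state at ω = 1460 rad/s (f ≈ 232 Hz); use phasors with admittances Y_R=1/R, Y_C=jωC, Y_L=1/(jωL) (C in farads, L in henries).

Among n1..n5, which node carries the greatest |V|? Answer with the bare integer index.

MNA unknowns: 5 node voltages V₁..V_5
L1: Y=0.000-0.1387j on G[5,2]
R1: Y=0.3610+0.000j on G[3,5]
R2: Y=0.002762+0.000j on G[0,4]
R3: Y=0.2695+0.000j on G[3,2]
C1: Y=0.000+0.003256j on G[1,4]
R4: Y=0.007299+0.000j on G[1,0]
R5: Y=0.003436+0.000j on G[0,1]
I1: z[2]−=0.00369, z[5]+=0.00369
R6: Y=0.004717+0.000j on G[1,3]
I2: z[4]−=0.00134, z[3]+=0.00134
R7: Y=0.001812+0.000j on G[2,1]
I3: z[5]−=0.0298, z[4]+=0.0298
solve → V1=-0.8295+1.229j, V2=-5.194+1.247j, V3=-5.187+1.222j, V4=3.224-4.777j, V5=-5.242+1.204j

4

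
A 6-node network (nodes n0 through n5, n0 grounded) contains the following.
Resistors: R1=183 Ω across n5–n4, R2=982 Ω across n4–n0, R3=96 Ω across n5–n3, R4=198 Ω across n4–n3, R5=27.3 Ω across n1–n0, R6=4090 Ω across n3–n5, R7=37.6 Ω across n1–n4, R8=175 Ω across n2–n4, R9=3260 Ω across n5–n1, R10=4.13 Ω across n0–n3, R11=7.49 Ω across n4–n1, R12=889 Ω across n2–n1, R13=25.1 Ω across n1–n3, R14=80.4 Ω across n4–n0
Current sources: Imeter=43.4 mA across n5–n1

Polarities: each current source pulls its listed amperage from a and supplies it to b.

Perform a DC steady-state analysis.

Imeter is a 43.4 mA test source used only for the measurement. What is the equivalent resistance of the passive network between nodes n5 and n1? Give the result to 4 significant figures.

R_eq = 66.79 Ω

Element admittances at DC:
  Y(R1) = 0.005464 S between n5,n4
  Y(R2) = 0.001018 S between n4,n0
  Y(R3) = 0.01042 S between n5,n3
  Y(R4) = 0.005051 S between n4,n3
  Y(R5) = 0.03663 S between n1,n0
  Y(R6) = 0.0002445 S between n3,n5
  Y(R7) = 0.02660 S between n1,n4
  Y(R8) = 0.005714 S between n2,n4
  Y(R9) = 0.0003067 S between n5,n1
  Y(R10) = 0.2421 S between n0,n3
  Y(R11) = 0.1335 S between n4,n1
  Y(R12) = 0.001125 S between n2,n1
  Y(R13) = 0.03984 S between n1,n3
  Y(R14) = 0.01244 S between n4,n0
  Imeter: injects 0.0434 A into n1 (from n5)
Assemble and solve the 5×5 MNA system:
  V(n1)=0.2851  V(n2)=0.1886  V(n3)=-0.05256  V(n4)=0.1696  V(n5)=-2.614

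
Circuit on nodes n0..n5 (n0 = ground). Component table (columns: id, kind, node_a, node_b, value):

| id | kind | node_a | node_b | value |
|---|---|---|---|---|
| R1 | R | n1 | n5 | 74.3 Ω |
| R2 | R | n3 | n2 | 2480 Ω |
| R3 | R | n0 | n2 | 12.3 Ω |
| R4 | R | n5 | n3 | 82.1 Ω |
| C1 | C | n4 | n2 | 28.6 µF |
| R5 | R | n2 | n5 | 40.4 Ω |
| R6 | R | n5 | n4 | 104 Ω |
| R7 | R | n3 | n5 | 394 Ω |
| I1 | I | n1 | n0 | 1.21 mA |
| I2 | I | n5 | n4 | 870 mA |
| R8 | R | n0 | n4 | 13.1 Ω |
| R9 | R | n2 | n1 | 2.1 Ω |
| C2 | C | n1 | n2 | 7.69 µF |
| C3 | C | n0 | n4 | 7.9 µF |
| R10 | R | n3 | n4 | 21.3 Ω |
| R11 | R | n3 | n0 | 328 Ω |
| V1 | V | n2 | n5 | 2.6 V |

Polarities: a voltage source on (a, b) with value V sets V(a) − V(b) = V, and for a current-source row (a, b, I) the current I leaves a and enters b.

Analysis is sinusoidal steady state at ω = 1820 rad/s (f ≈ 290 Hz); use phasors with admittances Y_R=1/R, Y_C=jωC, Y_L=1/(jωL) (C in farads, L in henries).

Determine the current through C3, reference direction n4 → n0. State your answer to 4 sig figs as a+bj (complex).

0.05340+0.04886j A

Apply KCL at each of the 5 non-ground nodes and solve the resulting linear system.
Node n1: branches {R1, I1, R9, C2} → V_1 = -3.972+2.963j
Node n2: branches {R2, R3, C1, R5, R9, C2, V1} → V_2 = -3.898+2.961j
Node n3: branches {R2, R4, R7, R10, R11} → V_3 = 0.9570-1.990j
Node n4: branches {C1, R6, I2, R8, C3, R10} → V_4 = 3.398-3.714j
Node n5: branches {R1, R4, R5, R6, R7, I2, V1} → V_5 = -6.498+2.961j
Source currents: i(V1)=0.5668+0.1370j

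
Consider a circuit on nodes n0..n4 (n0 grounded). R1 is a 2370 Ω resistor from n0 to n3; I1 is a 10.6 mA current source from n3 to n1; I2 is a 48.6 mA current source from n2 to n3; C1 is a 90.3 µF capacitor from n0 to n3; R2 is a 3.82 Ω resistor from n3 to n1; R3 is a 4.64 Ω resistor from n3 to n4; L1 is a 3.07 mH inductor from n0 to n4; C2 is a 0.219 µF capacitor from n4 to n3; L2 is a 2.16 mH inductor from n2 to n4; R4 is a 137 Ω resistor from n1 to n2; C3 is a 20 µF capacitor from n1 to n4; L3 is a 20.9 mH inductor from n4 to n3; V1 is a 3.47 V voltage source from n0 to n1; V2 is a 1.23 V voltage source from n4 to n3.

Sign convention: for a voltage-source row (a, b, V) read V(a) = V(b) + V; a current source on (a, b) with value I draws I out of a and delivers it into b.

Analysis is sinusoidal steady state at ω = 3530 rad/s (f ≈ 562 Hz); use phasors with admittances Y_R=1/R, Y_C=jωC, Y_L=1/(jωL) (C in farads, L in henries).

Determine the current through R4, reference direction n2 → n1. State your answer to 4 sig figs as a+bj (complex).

0.02011+0.006406j A

Element admittances at ω=3530 rad/s:
  Y(R1) = 0.0004219+0.000j S between n0,n3
  I1: injects 0.0106 A into n1 (from n3)
  I2: injects 0.0486 A into n3 (from n2)
  Y(C1) = 0.000+0.3188j S between n0,n3
  Y(R2) = 0.2618+0.000j S between n3,n1
  Y(R3) = 0.2155+0.000j S between n3,n4
  Y(L1) = 0.000-0.09228j S between n0,n4
  Y(C2) = 0.000+0.0007731j S between n4,n3
  Y(L2) = 0.000-0.1312j S between n2,n4
  Y(R4) = 0.007299+0.000j S between n1,n2
  Y(C3) = 0.000+0.07060j S between n1,n4
  Y(L3) = 0.000-0.01355j S between n4,n3
  V1: constraint V(n0)−V(n1) = 3.47
  V2: constraint V(n4)−V(n3) = 1.23
Assemble and solve the 6×6 MNA system:
  V(n1)=-3.470+0.000j  V(n2)=-0.7146+0.8777j  V(n3)=-1.993+1.402j  V(n4)=-0.7635+1.402j
  i(V1)=-0.3183-0.5644j  i(V2)=-0.3642-0.2522j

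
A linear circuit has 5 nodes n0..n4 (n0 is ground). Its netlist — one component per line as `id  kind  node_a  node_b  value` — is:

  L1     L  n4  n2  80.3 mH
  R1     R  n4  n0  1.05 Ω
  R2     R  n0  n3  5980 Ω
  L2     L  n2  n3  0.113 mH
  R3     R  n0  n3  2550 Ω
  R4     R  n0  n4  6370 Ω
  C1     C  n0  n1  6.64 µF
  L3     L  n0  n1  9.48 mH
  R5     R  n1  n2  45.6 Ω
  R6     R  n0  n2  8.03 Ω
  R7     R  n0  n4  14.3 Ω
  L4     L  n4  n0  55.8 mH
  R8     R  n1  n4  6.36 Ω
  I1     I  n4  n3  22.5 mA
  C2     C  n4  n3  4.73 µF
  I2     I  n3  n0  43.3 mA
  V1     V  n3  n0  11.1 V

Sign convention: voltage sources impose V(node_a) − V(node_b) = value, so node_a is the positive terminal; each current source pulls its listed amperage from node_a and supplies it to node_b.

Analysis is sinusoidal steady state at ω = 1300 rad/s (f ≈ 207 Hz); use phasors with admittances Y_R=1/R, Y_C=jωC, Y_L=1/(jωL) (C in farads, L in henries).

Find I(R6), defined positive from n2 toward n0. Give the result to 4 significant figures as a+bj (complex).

1.380-0.02912j A

Element admittances at ω=1300 rad/s:
  Y(L1) = 0.000-0.009579j S between n4,n2
  Y(R1) = 0.9524+0.000j S between n4,n0
  Y(R2) = 0.0001672+0.000j S between n0,n3
  Y(L2) = 0.000-6.807j S between n2,n3
  Y(R3) = 0.0003922+0.000j S between n0,n3
  Y(R4) = 0.0001570+0.000j S between n0,n4
  Y(C1) = 0.000+0.008632j S between n0,n1
  Y(L3) = 0.000-0.08114j S between n0,n1
  Y(R5) = 0.02193+0.000j S between n1,n2
  Y(R6) = 0.1245+0.000j S between n0,n2
  Y(R7) = 0.06993+0.000j S between n0,n4
  Y(L4) = 0.000-0.01379j S between n4,n0
  Y(R8) = 0.1572+0.000j S between n1,n4
  I1: injects 0.0225 A into n3 (from n4)
  Y(C2) = 0.000+0.006149j S between n4,n3
  I2: injects 0.0433 A into n0 (from n3)
  V1: constraint V(n3)−V(n0) = 11.1
Assemble and solve the 5×5 MNA system:
  V(n1)=1.275+0.5221j  V(n2)=11.08-0.2339j  V(n3)=11.10+0.000j  V(n4)=0.1484+0.03966j
  i(V1)=-1.619+0.08306j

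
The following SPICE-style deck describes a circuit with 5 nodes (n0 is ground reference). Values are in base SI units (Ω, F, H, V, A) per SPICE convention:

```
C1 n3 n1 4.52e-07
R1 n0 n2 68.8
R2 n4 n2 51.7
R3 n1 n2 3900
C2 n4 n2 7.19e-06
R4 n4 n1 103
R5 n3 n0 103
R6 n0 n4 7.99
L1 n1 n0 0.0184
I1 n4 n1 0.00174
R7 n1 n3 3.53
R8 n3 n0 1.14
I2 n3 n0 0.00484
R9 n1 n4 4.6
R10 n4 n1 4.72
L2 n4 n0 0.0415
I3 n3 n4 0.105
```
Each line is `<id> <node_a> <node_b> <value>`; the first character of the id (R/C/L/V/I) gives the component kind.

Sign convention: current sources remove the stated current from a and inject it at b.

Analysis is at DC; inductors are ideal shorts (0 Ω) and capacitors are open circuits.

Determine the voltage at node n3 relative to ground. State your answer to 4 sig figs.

-0.09387 V

MNA unknowns: 4 node voltages V₁..V_4 plus 2 source currents (L1, L2)
C1: Y=0.000 on G[3,1]
R1: Y=0.01453 on G[0,2]
R2: Y=0.01934 on G[4,2]
R3: Y=0.0002564 on G[1,2]
C2: Y=0.000 on G[4,2]
R4: Y=0.009709 on G[4,1]
R5: Y=0.009709 on G[3,0]
R6: Y=0.1252 on G[0,4]
L1: row V1−V0=0, i_L1 at 1,0
I1: z[4]−=0.00174, z[1]+=0.00174
R7: Y=0.2833 on G[1,3]
R8: Y=0.8772 on G[3,0]
I2: z[3]−=0.00484, z[0]+=0.00484
R9: Y=0.2174 on G[1,4]
R10: Y=0.2119 on G[4,1]
L2: row V4−V0=0, i_L2 at 4,0
I3: z[3]−=0.105, z[4]+=0.105
solve → V1=0.000, V2=0.000, V3=-0.09387, V4=0.000
aux → i_L1=-0.02485, i_L2=0.1033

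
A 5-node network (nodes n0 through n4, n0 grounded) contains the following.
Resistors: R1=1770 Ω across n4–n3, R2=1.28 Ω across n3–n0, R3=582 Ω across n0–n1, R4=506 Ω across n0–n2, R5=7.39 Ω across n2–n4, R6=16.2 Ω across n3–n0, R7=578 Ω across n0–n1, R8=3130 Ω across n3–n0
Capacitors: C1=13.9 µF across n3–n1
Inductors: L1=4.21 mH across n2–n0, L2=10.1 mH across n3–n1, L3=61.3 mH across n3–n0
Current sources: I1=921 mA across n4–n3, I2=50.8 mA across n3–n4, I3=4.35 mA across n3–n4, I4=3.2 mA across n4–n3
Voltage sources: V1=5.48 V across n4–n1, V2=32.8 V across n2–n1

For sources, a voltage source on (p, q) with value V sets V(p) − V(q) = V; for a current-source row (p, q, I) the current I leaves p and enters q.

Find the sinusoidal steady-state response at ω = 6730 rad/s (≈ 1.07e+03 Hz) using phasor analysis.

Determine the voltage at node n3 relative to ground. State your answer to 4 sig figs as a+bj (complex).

-1.385+2.036j V

MNA unknowns: 4 node voltages V₁..V_4 plus 2 source currents (V1, V2)
R1: Y=0.0005650+0.000j on G[4,3]
C1: Y=0.000+0.09355j on G[3,1]
R2: Y=0.7812+0.000j on G[3,0]
R3: Y=0.001718+0.000j on G[0,1]
L1: Y=0.000-0.03529j on G[2,0]
L2: Y=0.000-0.01471j on G[3,1]
R4: Y=0.001976+0.000j on G[0,2]
I1: z[4]−=0.921, z[3]+=0.921
R5: Y=0.1353+0.000j on G[2,4]
R6: Y=0.06173+0.000j on G[3,0]
R7: Y=0.001730+0.000j on G[0,1]
I2: z[3]−=0.0508, z[4]+=0.0508
L3: Y=0.000-0.002424j on G[3,0]
I3: z[3]−=0.00435, z[4]+=0.00435
I4: z[4]−=0.0032, z[3]+=0.0032
R8: Y=0.0003195+0.000j on G[3,0]
V1: row V4−V1=5.48, i_V1 at 4,1
V2: row V2−V1=32.8, i_V2 at 2,1
solve → V1=20.25+28.01j, V2=53.05+28.01j, V3=-1.385+2.036j, V4=25.73+28.01j
aux → i_V1=2.813-0.01467j, i_V2=-4.790+1.817j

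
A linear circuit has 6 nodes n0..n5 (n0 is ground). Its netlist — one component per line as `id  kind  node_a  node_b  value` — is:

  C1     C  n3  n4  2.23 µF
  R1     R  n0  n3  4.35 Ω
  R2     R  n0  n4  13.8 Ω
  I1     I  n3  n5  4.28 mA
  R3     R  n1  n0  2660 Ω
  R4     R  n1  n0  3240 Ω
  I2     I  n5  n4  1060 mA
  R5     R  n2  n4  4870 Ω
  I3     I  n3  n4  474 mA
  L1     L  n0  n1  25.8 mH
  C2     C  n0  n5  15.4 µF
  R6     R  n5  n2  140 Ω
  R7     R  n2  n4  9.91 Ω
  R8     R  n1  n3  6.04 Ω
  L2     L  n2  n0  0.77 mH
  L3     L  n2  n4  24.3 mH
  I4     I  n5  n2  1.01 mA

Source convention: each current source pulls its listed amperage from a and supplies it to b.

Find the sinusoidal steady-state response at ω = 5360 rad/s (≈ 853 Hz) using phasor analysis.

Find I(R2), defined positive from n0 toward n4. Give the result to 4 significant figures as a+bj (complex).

-0.6853-0.1182j A

Apply KCL at each of the 5 non-ground nodes and solve the resulting linear system.
Node n1: branches {R3, R4, L1, R8} → V_1 = -2.155+0.4382j
Node n2: branches {R5, R6, R7, L2, L3, I4} → V_2 = 0.7906+3.514j
Node n3: branches {C1, R1, I1, I3, R8} → V_3 = -2.145+0.5341j
Node n4: branches {C1, R2, I2, R5, I3, R7, L3} → V_4 = 9.457+1.632j
Node n5: branches {I1, I2, C2, R6, I4} → V_5 = -0.7918+12.67j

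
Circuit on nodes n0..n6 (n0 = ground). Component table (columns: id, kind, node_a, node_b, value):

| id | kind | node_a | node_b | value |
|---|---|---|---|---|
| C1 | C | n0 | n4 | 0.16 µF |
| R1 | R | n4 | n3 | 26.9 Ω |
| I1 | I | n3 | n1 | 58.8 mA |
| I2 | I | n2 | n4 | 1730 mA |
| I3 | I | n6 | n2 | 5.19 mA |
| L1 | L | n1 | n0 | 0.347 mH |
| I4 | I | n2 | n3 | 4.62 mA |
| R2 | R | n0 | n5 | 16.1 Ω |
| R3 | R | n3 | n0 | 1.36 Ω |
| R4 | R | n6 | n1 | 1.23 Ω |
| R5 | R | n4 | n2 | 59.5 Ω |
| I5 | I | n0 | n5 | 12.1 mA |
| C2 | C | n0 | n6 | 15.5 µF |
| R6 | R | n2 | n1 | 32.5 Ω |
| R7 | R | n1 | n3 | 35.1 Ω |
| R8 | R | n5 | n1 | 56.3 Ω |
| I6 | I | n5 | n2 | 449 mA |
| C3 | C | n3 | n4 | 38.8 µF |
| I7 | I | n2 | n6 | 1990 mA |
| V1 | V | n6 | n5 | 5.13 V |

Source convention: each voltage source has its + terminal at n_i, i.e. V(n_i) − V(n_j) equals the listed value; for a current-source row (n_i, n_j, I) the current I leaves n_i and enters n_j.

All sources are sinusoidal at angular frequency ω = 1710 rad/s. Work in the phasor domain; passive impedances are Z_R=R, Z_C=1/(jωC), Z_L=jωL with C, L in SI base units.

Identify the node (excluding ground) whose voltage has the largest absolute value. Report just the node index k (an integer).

Element admittances at ω=1710 rad/s:
  Y(C1) = 0.000+0.0002736j S between n0,n4
  Y(R1) = 0.03717+0.000j S between n4,n3
  I1: injects 0.0588 A into n1 (from n3)
  I2: injects 1.73 A into n4 (from n2)
  I3: injects 0.00519 A into n2 (from n6)
  Y(L1) = 0.000-1.685j S between n1,n0
  I4: injects 0.00462 A into n3 (from n2)
  Y(R2) = 0.06211+0.000j S between n0,n5
  Y(R3) = 0.7353+0.000j S between n3,n0
  Y(R4) = 0.8130+0.000j S between n6,n1
  Y(R5) = 0.01681+0.000j S between n4,n2
  I5: injects 0.0121 A into n5 (from n0)
  Y(C2) = 0.000+0.02651j S between n0,n6
  Y(R6) = 0.03077+0.000j S between n2,n1
  Y(R7) = 0.02849+0.000j S between n1,n3
  Y(R8) = 0.01776+0.000j S between n5,n1
  I6: injects 0.449 A into n2 (from n5)
  Y(C3) = 0.000+0.06635j S between n3,n4
  I7: injects 1.99 A into n6 (from n2)
  V1: constraint V(n6)−V(n5) = 5.13
Assemble and solve the 7×7 MNA system:
  V(n1)=0.05830-0.1596j  V(n2)=-67.06-2.069j  V(n3)=0.6165+0.06931j  V(n4)=4.640-5.565j  V(n5)=-2.890-0.2150j  V(n6)=2.240-0.2150j
  i(V1)=0.2051-0.01434j

2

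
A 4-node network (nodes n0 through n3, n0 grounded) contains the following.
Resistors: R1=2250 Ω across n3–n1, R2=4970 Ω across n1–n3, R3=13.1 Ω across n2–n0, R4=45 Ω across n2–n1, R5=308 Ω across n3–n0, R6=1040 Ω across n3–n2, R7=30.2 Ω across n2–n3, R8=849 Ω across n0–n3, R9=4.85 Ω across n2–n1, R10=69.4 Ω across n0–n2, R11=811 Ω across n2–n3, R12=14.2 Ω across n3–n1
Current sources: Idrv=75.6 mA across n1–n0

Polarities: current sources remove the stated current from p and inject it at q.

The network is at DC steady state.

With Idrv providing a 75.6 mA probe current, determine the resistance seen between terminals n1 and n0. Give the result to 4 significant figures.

R_eq = 14.24 Ω

MNA unknowns: 3 node voltages V₁..V_3
R1: Y=0.0004444 on G[3,1]
R2: Y=0.0002012 on G[1,3]
R3: Y=0.07634 on G[2,0]
R4: Y=0.02222 on G[2,1]
R5: Y=0.003247 on G[3,0]
R6: Y=0.0009615 on G[3,2]
R7: Y=0.03311 on G[2,3]
R8: Y=0.001178 on G[0,3]
R9: Y=0.2062 on G[2,1]
R10: Y=0.01441 on G[0,2]
R11: Y=0.001233 on G[2,3]
R12: Y=0.07042 on G[3,1]
Idrv: z[1]−=0.0756, z[0]+=0.0756
solve → V1=-1.076, V2=-0.7872, V3=-0.9411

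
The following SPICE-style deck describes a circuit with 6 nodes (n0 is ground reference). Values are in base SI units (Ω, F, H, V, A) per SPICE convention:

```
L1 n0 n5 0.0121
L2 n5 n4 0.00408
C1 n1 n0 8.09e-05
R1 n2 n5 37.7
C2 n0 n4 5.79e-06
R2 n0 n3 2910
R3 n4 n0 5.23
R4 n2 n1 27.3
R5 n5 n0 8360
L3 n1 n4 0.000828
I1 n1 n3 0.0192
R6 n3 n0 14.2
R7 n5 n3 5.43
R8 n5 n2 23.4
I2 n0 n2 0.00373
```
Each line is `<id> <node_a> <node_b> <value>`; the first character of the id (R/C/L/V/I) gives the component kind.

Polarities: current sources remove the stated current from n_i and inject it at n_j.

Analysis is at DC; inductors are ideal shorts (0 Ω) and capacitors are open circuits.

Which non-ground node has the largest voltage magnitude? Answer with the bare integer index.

Apply KCL at each of the 5 non-ground nodes and solve the resulting linear system.
Node n1: branches {C1, R4, L3, I1} → V_1 = 0.000
Node n2: branches {R1, R4, R8, I2} → V_2 = 0.03523
Node n3: branches {R2, I1, R6, R7} → V_3 = 0.07532
Node n4: branches {L2, C2, R3, L3} → V_4 = 0.000
Node n5: branches {L1, L2, R1, R5, R7, R8} → V_5 = 0.000
Source currents: i(L1)=0.001600, i(L2)=0.01791, i(L3)=-0.01791

3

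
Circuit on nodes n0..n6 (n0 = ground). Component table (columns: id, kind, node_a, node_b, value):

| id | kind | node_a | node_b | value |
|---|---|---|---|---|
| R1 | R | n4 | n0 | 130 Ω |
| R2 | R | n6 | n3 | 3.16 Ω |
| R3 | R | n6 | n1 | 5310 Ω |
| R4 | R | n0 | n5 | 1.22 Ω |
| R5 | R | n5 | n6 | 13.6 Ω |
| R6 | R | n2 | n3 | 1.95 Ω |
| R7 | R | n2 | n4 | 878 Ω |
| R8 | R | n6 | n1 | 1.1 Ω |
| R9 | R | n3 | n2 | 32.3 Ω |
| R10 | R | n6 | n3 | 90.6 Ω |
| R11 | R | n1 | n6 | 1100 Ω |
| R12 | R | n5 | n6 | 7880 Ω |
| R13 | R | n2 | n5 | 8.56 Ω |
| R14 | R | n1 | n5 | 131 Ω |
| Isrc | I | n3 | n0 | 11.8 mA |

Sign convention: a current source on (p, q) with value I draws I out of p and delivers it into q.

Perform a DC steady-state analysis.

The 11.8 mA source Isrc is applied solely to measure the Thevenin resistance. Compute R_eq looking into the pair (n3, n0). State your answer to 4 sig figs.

MNA unknowns: 6 node voltages V₁..V_6
R1: Y=0.007692 on G[4,0]
R2: Y=0.3165 on G[6,3]
R3: Y=0.0001883 on G[6,1]
R4: Y=0.8197 on G[0,5]
R5: Y=0.07353 on G[5,6]
R6: Y=0.5128 on G[2,3]
R7: Y=0.001139 on G[2,4]
R8: Y=0.9091 on G[6,1]
R9: Y=0.03096 on G[3,2]
R10: Y=0.01104 on G[6,3]
R11: Y=0.0009091 on G[1,6]
R12: Y=0.0001269 on G[5,6]
R13: Y=0.1168 on G[2,5]
R14: Y=0.007634 on G[1,5]
Isrc: z[3]−=0.0118, z[0]+=0.0118
solve → V1=-0.07216, V2=-0.07412, V3=-0.08711, V4=-0.009560, V5=-0.01431, V6=-0.07264

R_eq = 7.382 Ω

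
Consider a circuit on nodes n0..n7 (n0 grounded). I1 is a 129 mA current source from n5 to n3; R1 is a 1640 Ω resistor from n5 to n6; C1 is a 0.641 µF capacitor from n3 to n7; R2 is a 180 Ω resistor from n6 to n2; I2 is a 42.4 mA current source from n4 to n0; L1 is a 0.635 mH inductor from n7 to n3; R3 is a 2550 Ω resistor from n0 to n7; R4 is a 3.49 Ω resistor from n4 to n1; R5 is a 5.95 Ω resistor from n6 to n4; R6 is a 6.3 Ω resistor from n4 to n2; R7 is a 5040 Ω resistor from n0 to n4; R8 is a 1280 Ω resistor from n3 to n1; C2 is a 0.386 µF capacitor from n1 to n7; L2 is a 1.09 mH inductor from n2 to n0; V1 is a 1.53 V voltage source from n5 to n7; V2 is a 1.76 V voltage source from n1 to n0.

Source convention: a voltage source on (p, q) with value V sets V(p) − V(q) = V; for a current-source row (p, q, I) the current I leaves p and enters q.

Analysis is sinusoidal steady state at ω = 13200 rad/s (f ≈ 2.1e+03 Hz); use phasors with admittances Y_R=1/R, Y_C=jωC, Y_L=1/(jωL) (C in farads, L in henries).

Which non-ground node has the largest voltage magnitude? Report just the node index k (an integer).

5

MNA unknowns: 7 node voltages V₁..V_7 plus 2 source currents (V1, V2)
I1: z[5]−=0.129, z[3]+=0.129
R1: Y=0.0006098+0.000j on G[5,6]
C1: Y=0.000+0.008461j on G[3,7]
R2: Y=0.005556+0.000j on G[6,2]
I2: z[4]−=0.0424, z[0]+=0.0424
L1: Y=0.000-0.1193j on G[7,3]
R3: Y=0.0003922+0.000j on G[0,7]
R4: Y=0.2865+0.000j on G[4,1]
R5: Y=0.1681+0.000j on G[6,4]
R6: Y=0.1587+0.000j on G[4,2]
R7: Y=0.0001984+0.000j on G[0,4]
R8: Y=0.0007813+0.000j on G[3,1]
C2: Y=0.000+0.005095j on G[1,7]
L2: Y=0.000-0.06950j on G[2,0]
V1: row V5−V7=1.53, i_V1 at 5,7
V2: row V1−V0=1.76, i_V2 at 1,0
solve → V1=1.760+0.000j, V2=1.119+0.7448j, V3=1.529+1.441j, V4=1.434+0.2711j, V5=3.049+0.2754j, V6=1.429+0.2862j, V7=1.519+0.2754j
aux → i_V1=-0.1300+6.605e-06j, i_V2=-0.09505+0.07758j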